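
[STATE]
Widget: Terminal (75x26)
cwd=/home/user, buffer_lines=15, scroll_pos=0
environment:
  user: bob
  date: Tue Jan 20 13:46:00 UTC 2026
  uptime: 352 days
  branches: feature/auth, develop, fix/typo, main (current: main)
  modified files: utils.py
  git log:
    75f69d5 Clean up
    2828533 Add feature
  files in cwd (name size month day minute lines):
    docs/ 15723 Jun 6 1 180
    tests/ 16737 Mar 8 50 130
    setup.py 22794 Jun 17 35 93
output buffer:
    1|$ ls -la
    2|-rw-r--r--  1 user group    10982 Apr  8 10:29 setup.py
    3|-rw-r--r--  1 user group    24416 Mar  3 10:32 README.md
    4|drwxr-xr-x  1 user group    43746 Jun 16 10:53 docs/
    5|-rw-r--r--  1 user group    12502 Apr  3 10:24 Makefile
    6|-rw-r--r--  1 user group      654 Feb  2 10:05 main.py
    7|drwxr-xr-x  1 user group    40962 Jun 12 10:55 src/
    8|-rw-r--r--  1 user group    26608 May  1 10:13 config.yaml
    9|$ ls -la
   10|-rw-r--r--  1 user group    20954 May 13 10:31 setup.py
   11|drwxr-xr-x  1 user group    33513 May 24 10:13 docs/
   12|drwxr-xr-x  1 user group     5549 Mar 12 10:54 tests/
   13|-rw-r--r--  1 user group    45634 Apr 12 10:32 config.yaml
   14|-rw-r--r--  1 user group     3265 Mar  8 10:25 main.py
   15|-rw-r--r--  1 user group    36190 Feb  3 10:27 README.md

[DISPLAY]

$ ls -la                                                                   
-rw-r--r--  1 user group    10982 Apr  8 10:29 setup.py                    
-rw-r--r--  1 user group    24416 Mar  3 10:32 README.md                   
drwxr-xr-x  1 user group    43746 Jun 16 10:53 docs/                       
-rw-r--r--  1 user group    12502 Apr  3 10:24 Makefile                    
-rw-r--r--  1 user group      654 Feb  2 10:05 main.py                     
drwxr-xr-x  1 user group    40962 Jun 12 10:55 src/                        
-rw-r--r--  1 user group    26608 May  1 10:13 config.yaml                 
$ ls -la                                                                   
-rw-r--r--  1 user group    20954 May 13 10:31 setup.py                    
drwxr-xr-x  1 user group    33513 May 24 10:13 docs/                       
drwxr-xr-x  1 user group     5549 Mar 12 10:54 tests/                      
-rw-r--r--  1 user group    45634 Apr 12 10:32 config.yaml                 
-rw-r--r--  1 user group     3265 Mar  8 10:25 main.py                     
-rw-r--r--  1 user group    36190 Feb  3 10:27 README.md                   
$ █                                                                        
                                                                           
                                                                           
                                                                           
                                                                           
                                                                           
                                                                           
                                                                           
                                                                           
                                                                           
                                                                           


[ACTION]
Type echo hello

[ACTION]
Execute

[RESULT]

$ ls -la                                                                   
-rw-r--r--  1 user group    10982 Apr  8 10:29 setup.py                    
-rw-r--r--  1 user group    24416 Mar  3 10:32 README.md                   
drwxr-xr-x  1 user group    43746 Jun 16 10:53 docs/                       
-rw-r--r--  1 user group    12502 Apr  3 10:24 Makefile                    
-rw-r--r--  1 user group      654 Feb  2 10:05 main.py                     
drwxr-xr-x  1 user group    40962 Jun 12 10:55 src/                        
-rw-r--r--  1 user group    26608 May  1 10:13 config.yaml                 
$ ls -la                                                                   
-rw-r--r--  1 user group    20954 May 13 10:31 setup.py                    
drwxr-xr-x  1 user group    33513 May 24 10:13 docs/                       
drwxr-xr-x  1 user group     5549 Mar 12 10:54 tests/                      
-rw-r--r--  1 user group    45634 Apr 12 10:32 config.yaml                 
-rw-r--r--  1 user group     3265 Mar  8 10:25 main.py                     
-rw-r--r--  1 user group    36190 Feb  3 10:27 README.md                   
$ echo hello                                                               
hello                                                                      
$ █                                                                        
                                                                           
                                                                           
                                                                           
                                                                           
                                                                           
                                                                           
                                                                           
                                                                           


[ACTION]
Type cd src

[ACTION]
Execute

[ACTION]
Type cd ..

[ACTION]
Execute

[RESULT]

$ ls -la                                                                   
-rw-r--r--  1 user group    10982 Apr  8 10:29 setup.py                    
-rw-r--r--  1 user group    24416 Mar  3 10:32 README.md                   
drwxr-xr-x  1 user group    43746 Jun 16 10:53 docs/                       
-rw-r--r--  1 user group    12502 Apr  3 10:24 Makefile                    
-rw-r--r--  1 user group      654 Feb  2 10:05 main.py                     
drwxr-xr-x  1 user group    40962 Jun 12 10:55 src/                        
-rw-r--r--  1 user group    26608 May  1 10:13 config.yaml                 
$ ls -la                                                                   
-rw-r--r--  1 user group    20954 May 13 10:31 setup.py                    
drwxr-xr-x  1 user group    33513 May 24 10:13 docs/                       
drwxr-xr-x  1 user group     5549 Mar 12 10:54 tests/                      
-rw-r--r--  1 user group    45634 Apr 12 10:32 config.yaml                 
-rw-r--r--  1 user group     3265 Mar  8 10:25 main.py                     
-rw-r--r--  1 user group    36190 Feb  3 10:27 README.md                   
$ echo hello                                                               
hello                                                                      
$ cd src                                                                   
                                                                           
$ cd ..                                                                    
                                                                           
$ █                                                                        
                                                                           
                                                                           
                                                                           
                                                                           


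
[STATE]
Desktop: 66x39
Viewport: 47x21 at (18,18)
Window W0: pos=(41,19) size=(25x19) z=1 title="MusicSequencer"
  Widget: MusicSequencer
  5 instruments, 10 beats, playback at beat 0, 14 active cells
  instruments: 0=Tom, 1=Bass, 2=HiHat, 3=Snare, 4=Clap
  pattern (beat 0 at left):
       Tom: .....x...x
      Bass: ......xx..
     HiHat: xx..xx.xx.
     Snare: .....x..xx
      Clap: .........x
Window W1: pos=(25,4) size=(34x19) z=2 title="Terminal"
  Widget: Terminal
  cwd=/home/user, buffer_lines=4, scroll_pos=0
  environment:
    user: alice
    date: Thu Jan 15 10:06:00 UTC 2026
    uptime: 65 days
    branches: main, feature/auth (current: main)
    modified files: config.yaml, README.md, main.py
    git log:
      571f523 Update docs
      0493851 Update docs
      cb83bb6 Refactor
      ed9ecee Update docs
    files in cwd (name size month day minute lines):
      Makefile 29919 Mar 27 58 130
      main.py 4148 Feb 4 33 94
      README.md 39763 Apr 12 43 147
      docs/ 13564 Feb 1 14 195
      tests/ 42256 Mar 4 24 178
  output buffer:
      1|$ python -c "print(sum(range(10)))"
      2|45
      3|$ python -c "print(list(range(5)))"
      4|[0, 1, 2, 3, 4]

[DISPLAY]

       ┃                                ┃      
       ┃                                ┃━━━━━━
       ┃                                ┃      
       ┃                                ┃──────
       ┗━━━━━━━━━━━━━━━━━━━━━━━━━━━━━━━━┛      
                       ┃   Tom·····█···█       
                       ┃  Bass······██··       
                       ┃ HiHat██··██·██·       
                       ┃ Snare·····█··██       
                       ┃  Clap·········█       
                       ┃                       
                       ┃                       
                       ┃                       
                       ┃                       
                       ┃                       
                       ┃                       
                       ┃                       
                       ┃                       
                       ┃                       
                       ┗━━━━━━━━━━━━━━━━━━━━━━━
                                               


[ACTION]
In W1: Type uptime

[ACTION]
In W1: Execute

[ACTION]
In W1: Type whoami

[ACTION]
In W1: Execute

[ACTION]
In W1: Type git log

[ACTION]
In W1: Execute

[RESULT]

       ┃cb83bb6 Refactor                ┃      
       ┃ed9ecee Update docs             ┃━━━━━━
       ┃$ █                             ┃      
       ┃                                ┃──────
       ┗━━━━━━━━━━━━━━━━━━━━━━━━━━━━━━━━┛      
                       ┃   Tom·····█···█       
                       ┃  Bass······██··       
                       ┃ HiHat██··██·██·       
                       ┃ Snare·····█··██       
                       ┃  Clap·········█       
                       ┃                       
                       ┃                       
                       ┃                       
                       ┃                       
                       ┃                       
                       ┃                       
                       ┃                       
                       ┃                       
                       ┃                       
                       ┗━━━━━━━━━━━━━━━━━━━━━━━
                                               


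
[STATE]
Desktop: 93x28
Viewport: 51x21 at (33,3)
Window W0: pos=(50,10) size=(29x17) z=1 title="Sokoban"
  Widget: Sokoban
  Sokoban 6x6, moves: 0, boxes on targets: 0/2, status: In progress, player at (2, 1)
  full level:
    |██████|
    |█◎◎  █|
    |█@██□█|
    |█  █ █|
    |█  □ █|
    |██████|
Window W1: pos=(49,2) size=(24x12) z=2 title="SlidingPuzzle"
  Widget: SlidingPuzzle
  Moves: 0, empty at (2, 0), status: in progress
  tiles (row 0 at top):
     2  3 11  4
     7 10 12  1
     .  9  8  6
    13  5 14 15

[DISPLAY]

                ┃ SlidingPuzzle        ┃           
                ┠──────────────────────┨           
                ┃┌────┬────┬────┬────┐ ┃           
                ┃│  2 │  3 │ 11 │  4 │ ┃           
                ┃├────┼────┼────┼────┤ ┃           
                ┃│  7 │ 10 │ 12 │  1 │ ┃           
                ┃├────┼────┼────┼────┤ ┃           
                ┃│    │  9 │  8 │  6 │ ┃━━━━━┓     
                ┃├────┼────┼────┼────┤ ┃     ┃     
                ┃│ 13 │  5 │ 14 │ 15 │ ┃─────┨     
                ┗━━━━━━━━━━━━━━━━━━━━━━┛     ┃     
                 ┃█◎◎  █                     ┃     
                 ┃█@██□█                     ┃     
                 ┃█  █ █                     ┃     
                 ┃█  □ █                     ┃     
                 ┃██████                     ┃     
                 ┃Moves: 0  0/2              ┃     
                 ┃                           ┃     
                 ┃                           ┃     
                 ┃                           ┃     
                 ┃                           ┃     


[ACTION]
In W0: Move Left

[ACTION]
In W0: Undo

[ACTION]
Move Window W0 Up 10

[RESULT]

                ┃ SlidingPuzzle        ┃     ┃     
                ┠──────────────────────┨     ┃     
                ┃┌────┬────┬────┬────┐ ┃     ┃     
                ┃│  2 │  3 │ 11 │  4 │ ┃     ┃     
                ┃├────┼────┼────┼────┤ ┃     ┃     
                ┃│  7 │ 10 │ 12 │  1 │ ┃     ┃     
                ┃├────┼────┼────┼────┤ ┃     ┃     
                ┃│    │  9 │  8 │  6 │ ┃     ┃     
                ┃├────┼────┼────┼────┤ ┃     ┃     
                ┃│ 13 │  5 │ 14 │ 15 │ ┃     ┃     
                ┗━━━━━━━━━━━━━━━━━━━━━━┛     ┃     
                 ┃                           ┃     
                 ┃                           ┃     
                 ┗━━━━━━━━━━━━━━━━━━━━━━━━━━━┛     
                                                   
                                                   
                                                   
                                                   
                                                   
                                                   
                                                   


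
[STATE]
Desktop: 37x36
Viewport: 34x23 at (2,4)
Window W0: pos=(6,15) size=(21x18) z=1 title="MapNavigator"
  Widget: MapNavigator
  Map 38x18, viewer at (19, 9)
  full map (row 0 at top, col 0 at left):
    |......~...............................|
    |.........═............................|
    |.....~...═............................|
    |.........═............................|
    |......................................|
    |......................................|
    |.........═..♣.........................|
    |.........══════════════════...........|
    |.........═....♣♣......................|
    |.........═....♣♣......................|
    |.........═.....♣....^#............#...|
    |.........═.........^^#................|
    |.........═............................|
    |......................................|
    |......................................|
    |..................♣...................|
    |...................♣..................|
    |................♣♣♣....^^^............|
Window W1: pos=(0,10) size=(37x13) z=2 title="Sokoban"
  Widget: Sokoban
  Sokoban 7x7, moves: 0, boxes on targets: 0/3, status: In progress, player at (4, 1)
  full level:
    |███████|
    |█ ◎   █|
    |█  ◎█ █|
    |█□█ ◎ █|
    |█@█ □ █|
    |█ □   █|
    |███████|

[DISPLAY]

                                  
                                  
                                  
                                  
                                  
                                  
━━━━━━━━━━━━━━━━━━━━━━━━━━━━━━━━━━
Sokoban                           
──────────────────────────────────
██████                            
 ◎   █                            
  ◎█ █                            
□█ ◎ █                            
@█ □ █                            
 □   █                            
██████                            
oves: 0  0/3                      
                                  
━━━━━━━━━━━━━━━━━━━━━━━━━━━━━━━━━━
    ┃═════════════════..┃         
    ┃....♣♣.............┃         
    ┃....♣♣...@.........┃         
    ┃.....♣....^#.......┃         


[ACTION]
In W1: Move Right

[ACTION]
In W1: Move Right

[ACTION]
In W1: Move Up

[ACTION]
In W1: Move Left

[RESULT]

                                  
                                  
                                  
                                  
                                  
                                  
━━━━━━━━━━━━━━━━━━━━━━━━━━━━━━━━━━
Sokoban                           
──────────────────────────────────
██████                            
 ◎   █                            
□ ◎█ █                            
@█ ◎ █                            
 █ □ █                            
 □   █                            
██████                            
oves: 1  0/3                      
                                  
━━━━━━━━━━━━━━━━━━━━━━━━━━━━━━━━━━
    ┃═════════════════..┃         
    ┃....♣♣.............┃         
    ┃....♣♣...@.........┃         
    ┃.....♣....^#.......┃         


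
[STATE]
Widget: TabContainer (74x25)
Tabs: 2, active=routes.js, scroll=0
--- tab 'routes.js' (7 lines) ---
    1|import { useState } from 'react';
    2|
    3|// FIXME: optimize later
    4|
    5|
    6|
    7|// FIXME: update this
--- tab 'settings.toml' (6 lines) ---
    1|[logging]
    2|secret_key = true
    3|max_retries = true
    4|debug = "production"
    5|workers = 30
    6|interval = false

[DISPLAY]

[routes.js]│ settings.toml                                                
──────────────────────────────────────────────────────────────────────────
import { useState } from 'react';                                         
                                                                          
// FIXME: optimize later                                                  
                                                                          
                                                                          
                                                                          
// FIXME: update this                                                     
                                                                          
                                                                          
                                                                          
                                                                          
                                                                          
                                                                          
                                                                          
                                                                          
                                                                          
                                                                          
                                                                          
                                                                          
                                                                          
                                                                          
                                                                          
                                                                          


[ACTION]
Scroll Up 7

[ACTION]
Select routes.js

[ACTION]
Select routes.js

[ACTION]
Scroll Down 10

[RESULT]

[routes.js]│ settings.toml                                                
──────────────────────────────────────────────────────────────────────────
// FIXME: update this                                                     
                                                                          
                                                                          
                                                                          
                                                                          
                                                                          
                                                                          
                                                                          
                                                                          
                                                                          
                                                                          
                                                                          
                                                                          
                                                                          
                                                                          
                                                                          
                                                                          
                                                                          
                                                                          
                                                                          
                                                                          
                                                                          
                                                                          


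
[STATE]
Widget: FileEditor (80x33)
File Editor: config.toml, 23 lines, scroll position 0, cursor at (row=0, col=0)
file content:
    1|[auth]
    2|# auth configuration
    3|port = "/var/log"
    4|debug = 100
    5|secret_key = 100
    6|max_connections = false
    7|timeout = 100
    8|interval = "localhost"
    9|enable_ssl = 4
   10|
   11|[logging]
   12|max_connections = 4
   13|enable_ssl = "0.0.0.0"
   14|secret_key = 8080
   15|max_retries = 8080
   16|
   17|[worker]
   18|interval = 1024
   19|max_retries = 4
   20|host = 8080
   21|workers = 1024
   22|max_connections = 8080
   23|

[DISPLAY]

█auth]                                                                         ▲
# auth configuration                                                           █
port = "/var/log"                                                              ░
debug = 100                                                                    ░
secret_key = 100                                                               ░
max_connections = false                                                        ░
timeout = 100                                                                  ░
interval = "localhost"                                                         ░
enable_ssl = 4                                                                 ░
                                                                               ░
[logging]                                                                      ░
max_connections = 4                                                            ░
enable_ssl = "0.0.0.0"                                                         ░
secret_key = 8080                                                              ░
max_retries = 8080                                                             ░
                                                                               ░
[worker]                                                                       ░
interval = 1024                                                                ░
max_retries = 4                                                                ░
host = 8080                                                                    ░
workers = 1024                                                                 ░
max_connections = 8080                                                         ░
                                                                               ░
                                                                               ░
                                                                               ░
                                                                               ░
                                                                               ░
                                                                               ░
                                                                               ░
                                                                               ░
                                                                               ░
                                                                               ░
                                                                               ▼


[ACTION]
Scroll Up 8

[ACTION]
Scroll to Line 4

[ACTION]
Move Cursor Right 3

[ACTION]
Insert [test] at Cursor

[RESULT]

[autest█h]                                                                     ▲
# auth configuration                                                           █
port = "/var/log"                                                              ░
debug = 100                                                                    ░
secret_key = 100                                                               ░
max_connections = false                                                        ░
timeout = 100                                                                  ░
interval = "localhost"                                                         ░
enable_ssl = 4                                                                 ░
                                                                               ░
[logging]                                                                      ░
max_connections = 4                                                            ░
enable_ssl = "0.0.0.0"                                                         ░
secret_key = 8080                                                              ░
max_retries = 8080                                                             ░
                                                                               ░
[worker]                                                                       ░
interval = 1024                                                                ░
max_retries = 4                                                                ░
host = 8080                                                                    ░
workers = 1024                                                                 ░
max_connections = 8080                                                         ░
                                                                               ░
                                                                               ░
                                                                               ░
                                                                               ░
                                                                               ░
                                                                               ░
                                                                               ░
                                                                               ░
                                                                               ░
                                                                               ░
                                                                               ▼


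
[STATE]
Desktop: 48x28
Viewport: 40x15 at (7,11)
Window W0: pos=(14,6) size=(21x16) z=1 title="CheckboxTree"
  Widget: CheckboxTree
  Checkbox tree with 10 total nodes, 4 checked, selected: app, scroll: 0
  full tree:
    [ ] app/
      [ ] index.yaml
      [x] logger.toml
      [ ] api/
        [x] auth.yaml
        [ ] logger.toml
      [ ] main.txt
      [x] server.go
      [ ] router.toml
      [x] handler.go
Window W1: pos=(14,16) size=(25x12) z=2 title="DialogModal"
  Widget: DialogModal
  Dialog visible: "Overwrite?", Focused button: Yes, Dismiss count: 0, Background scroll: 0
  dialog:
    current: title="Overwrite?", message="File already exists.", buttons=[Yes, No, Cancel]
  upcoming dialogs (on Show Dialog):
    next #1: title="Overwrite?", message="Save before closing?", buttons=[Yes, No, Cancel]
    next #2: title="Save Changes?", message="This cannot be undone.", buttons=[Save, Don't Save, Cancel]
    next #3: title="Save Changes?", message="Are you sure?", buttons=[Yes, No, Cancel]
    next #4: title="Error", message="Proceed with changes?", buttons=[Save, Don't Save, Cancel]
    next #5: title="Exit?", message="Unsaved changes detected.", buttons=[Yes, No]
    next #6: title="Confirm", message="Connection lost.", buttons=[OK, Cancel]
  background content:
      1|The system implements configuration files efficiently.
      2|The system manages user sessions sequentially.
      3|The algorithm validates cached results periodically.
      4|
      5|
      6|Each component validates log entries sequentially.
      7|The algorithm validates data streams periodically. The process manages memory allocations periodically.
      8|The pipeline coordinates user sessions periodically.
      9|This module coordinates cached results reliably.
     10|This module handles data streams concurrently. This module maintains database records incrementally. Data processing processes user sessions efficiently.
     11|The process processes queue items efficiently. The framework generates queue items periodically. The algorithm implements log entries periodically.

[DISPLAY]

       ┃   [x] logger.toml ┃            
       ┃   [-] api/        ┃            
       ┃     [x] auth.yaml ┃            
       ┃     [ ] logger.tom┃            
       ┃   [ ] main.txt    ┃            
       ┏━━━━━━━━━━━━━━━━━━━━━━━┓        
       ┃ DialogModal           ┃        
       ┠───────────────────────┨        
       ┃The system implements c┃        
       ┃Th┌─────────────────┐er┃        
       ┃Th│    Overwrite?   │es┃        
       ┃  │File already exis│  ┃        
       ┃  │[Yes]  No   Cance│  ┃        
       ┃Ea└─────────────────┘te┃        
       ┃The algorithm validates┃        


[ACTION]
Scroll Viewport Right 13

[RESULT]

      ┃   [x] logger.toml ┃             
      ┃   [-] api/        ┃             
      ┃     [x] auth.yaml ┃             
      ┃     [ ] logger.tom┃             
      ┃   [ ] main.txt    ┃             
      ┏━━━━━━━━━━━━━━━━━━━━━━━┓         
      ┃ DialogModal           ┃         
      ┠───────────────────────┨         
      ┃The system implements c┃         
      ┃Th┌─────────────────┐er┃         
      ┃Th│    Overwrite?   │es┃         
      ┃  │File already exis│  ┃         
      ┃  │[Yes]  No   Cance│  ┃         
      ┃Ea└─────────────────┘te┃         
      ┃The algorithm validates┃         


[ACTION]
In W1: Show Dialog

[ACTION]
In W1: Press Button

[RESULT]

      ┃   [x] logger.toml ┃             
      ┃   [-] api/        ┃             
      ┃     [x] auth.yaml ┃             
      ┃     [ ] logger.tom┃             
      ┃   [ ] main.txt    ┃             
      ┏━━━━━━━━━━━━━━━━━━━━━━━┓         
      ┃ DialogModal           ┃         
      ┠───────────────────────┨         
      ┃The system implements c┃         
      ┃The system manages user┃         
      ┃The algorithm validates┃         
      ┃                       ┃         
      ┃                       ┃         
      ┃Each component validate┃         
      ┃The algorithm validates┃         


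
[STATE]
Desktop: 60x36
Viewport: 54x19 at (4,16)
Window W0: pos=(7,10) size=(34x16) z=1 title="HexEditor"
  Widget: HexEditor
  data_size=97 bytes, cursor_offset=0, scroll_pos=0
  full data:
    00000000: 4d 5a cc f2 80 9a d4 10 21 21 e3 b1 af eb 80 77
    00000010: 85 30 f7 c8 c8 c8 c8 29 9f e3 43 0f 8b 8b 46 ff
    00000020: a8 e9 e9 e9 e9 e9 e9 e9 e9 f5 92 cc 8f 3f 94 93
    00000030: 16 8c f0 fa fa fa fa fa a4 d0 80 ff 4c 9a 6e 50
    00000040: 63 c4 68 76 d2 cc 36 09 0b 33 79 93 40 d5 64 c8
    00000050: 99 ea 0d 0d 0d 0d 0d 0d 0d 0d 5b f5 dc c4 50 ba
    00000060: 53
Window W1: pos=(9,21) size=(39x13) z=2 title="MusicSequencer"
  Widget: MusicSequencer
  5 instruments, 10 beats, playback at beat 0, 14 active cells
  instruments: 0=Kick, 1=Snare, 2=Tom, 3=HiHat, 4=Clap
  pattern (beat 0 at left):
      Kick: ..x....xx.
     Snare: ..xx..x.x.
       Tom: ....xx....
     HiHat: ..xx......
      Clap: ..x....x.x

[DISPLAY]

   ┃00000030  16 8c f0 fa fa fa fa f┃                 
   ┃00000040  63 c4 68 76 d2 cc 36 0┃                 
   ┃00000050  99 ea 0d 0d 0d 0d 0d 0┃                 
   ┃00000060  53                    ┃                 
   ┃                                ┃                 
   ┃ ┏━━━━━━━━━━━━━━━━━━━━━━━━━━━━━━━━━━━━━┓          
   ┃ ┃ MusicSequencer                      ┃          
   ┃ ┠─────────────────────────────────────┨          
   ┃ ┃      ▼123456789                     ┃          
   ┗━┃  Kick··█····██·                     ┃          
     ┃ Snare··██··█·█·                     ┃          
     ┃   Tom····██····                     ┃          
     ┃ HiHat··██······                     ┃          
     ┃  Clap··█····█·█                     ┃          
     ┃                                     ┃          
     ┃                                     ┃          
     ┃                                     ┃          
     ┗━━━━━━━━━━━━━━━━━━━━━━━━━━━━━━━━━━━━━┛          
                                                      


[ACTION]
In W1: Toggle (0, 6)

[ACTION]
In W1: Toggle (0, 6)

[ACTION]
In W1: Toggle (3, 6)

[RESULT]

   ┃00000030  16 8c f0 fa fa fa fa f┃                 
   ┃00000040  63 c4 68 76 d2 cc 36 0┃                 
   ┃00000050  99 ea 0d 0d 0d 0d 0d 0┃                 
   ┃00000060  53                    ┃                 
   ┃                                ┃                 
   ┃ ┏━━━━━━━━━━━━━━━━━━━━━━━━━━━━━━━━━━━━━┓          
   ┃ ┃ MusicSequencer                      ┃          
   ┃ ┠─────────────────────────────────────┨          
   ┃ ┃      ▼123456789                     ┃          
   ┗━┃  Kick··█····██·                     ┃          
     ┃ Snare··██··█·█·                     ┃          
     ┃   Tom····██····                     ┃          
     ┃ HiHat··██··█···                     ┃          
     ┃  Clap··█····█·█                     ┃          
     ┃                                     ┃          
     ┃                                     ┃          
     ┃                                     ┃          
     ┗━━━━━━━━━━━━━━━━━━━━━━━━━━━━━━━━━━━━━┛          
                                                      


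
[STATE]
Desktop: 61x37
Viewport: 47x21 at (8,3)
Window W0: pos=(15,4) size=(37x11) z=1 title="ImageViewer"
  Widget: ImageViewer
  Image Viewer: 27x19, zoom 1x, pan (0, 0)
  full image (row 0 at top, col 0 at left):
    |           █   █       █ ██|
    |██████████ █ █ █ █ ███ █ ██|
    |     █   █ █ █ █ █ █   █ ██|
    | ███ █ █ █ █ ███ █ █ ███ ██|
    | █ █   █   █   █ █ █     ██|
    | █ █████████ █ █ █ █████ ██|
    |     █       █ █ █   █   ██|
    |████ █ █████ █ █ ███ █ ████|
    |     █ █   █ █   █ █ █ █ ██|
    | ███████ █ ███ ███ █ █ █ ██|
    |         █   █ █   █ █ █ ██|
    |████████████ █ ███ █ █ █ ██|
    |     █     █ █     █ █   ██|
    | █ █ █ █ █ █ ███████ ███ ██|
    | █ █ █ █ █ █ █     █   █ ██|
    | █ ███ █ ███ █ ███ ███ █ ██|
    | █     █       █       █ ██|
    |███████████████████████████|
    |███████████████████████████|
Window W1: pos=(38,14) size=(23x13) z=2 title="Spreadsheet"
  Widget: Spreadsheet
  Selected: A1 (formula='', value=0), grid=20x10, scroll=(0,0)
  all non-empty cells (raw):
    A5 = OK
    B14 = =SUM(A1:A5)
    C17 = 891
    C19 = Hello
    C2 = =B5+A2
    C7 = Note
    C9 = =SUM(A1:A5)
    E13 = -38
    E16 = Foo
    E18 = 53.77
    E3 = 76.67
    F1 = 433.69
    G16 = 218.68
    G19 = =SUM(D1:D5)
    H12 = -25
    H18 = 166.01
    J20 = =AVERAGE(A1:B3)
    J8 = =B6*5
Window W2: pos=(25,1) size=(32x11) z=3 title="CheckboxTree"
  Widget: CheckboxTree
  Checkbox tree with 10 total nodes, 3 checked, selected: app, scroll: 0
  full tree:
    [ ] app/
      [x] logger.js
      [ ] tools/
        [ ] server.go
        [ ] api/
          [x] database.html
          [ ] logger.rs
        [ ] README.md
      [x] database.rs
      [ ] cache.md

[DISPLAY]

                 ┠─────────────────────────────
       ┏━━━━━━━━━┃>[-] app/                    
       ┃ ImageVie┃   [x] logger.js             
       ┠─────────┃   [-] tools/                
       ┃         ┃     [ ] server.go           
       ┃█████████┃     [-] api/                
       ┃     █   ┃       [x] database.html     
       ┃ ███ █ █ ┃       [ ] logger.rs         
       ┃ █ █   █ ┗━━━━━━━━━━━━━━━━━━━━━━━━━━━━━
       ┃ █ █████████ █ █ █ █████ ██        ┃   
       ┃     █       █ █ █   █   ██        ┃   
       ┗━━━━━━━━━━━━━━━━━━━━━━┏━━━━━━━━━━━━━━━━
                              ┃ Spreadsheet    
                              ┠────────────────
                              ┃A1:             
                              ┃       A       B
                              ┃----------------
                              ┃  1      [0]    
                              ┃  2        0    
                              ┃  3        0    
                              ┃  4        0    


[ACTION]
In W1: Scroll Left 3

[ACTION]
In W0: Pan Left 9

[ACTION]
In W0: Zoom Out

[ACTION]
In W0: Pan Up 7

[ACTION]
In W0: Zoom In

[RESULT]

                 ┠─────────────────────────────
       ┏━━━━━━━━━┃>[-] app/                    
       ┃ ImageVie┃   [x] logger.js             
       ┠─────────┃   [-] tools/                
       ┃         ┃     [ ] server.go           
       ┃         ┃     [-] api/                
       ┃█████████┃       [x] database.html     
       ┃█████████┃       [ ] logger.rs         
       ┃         ┗━━━━━━━━━━━━━━━━━━━━━━━━━━━━━
       ┃          ██      ██  ██  ██  ██  █┃   
       ┃  ██████  ██  ██  ██  ██  ██████  █┃   
       ┗━━━━━━━━━━━━━━━━━━━━━━┏━━━━━━━━━━━━━━━━
                              ┃ Spreadsheet    
                              ┠────────────────
                              ┃A1:             
                              ┃       A       B
                              ┃----------------
                              ┃  1      [0]    
                              ┃  2        0    
                              ┃  3        0    
                              ┃  4        0    
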